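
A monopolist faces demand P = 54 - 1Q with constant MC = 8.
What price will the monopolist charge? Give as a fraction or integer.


MR = 54 - 2Q
Set MR = MC: 54 - 2Q = 8
Q* = 23
Substitute into demand:
P* = 54 - 1*23 = 31

31


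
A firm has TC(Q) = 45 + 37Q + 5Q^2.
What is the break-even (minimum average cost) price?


AC(Q) = 45/Q + 37 + 5Q
To minimize: dAC/dQ = -45/Q^2 + 5 = 0
Q^2 = 45/5 = 9
Q* = 3
Min AC = 45/3 + 37 + 5*3
Min AC = 15 + 37 + 15 = 67

67


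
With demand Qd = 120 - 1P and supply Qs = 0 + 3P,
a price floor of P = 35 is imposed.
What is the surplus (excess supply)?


At P = 35:
Qd = 120 - 1*35 = 85
Qs = 0 + 3*35 = 105
Surplus = Qs - Qd = 105 - 85 = 20

20


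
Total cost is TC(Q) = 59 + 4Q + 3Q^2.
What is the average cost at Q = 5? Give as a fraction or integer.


TC(5) = 59 + 4*5 + 3*5^2
TC(5) = 59 + 20 + 75 = 154
AC = TC/Q = 154/5 = 154/5

154/5


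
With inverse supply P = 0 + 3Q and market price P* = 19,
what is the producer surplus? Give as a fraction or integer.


Minimum supply price (at Q=0): P_min = 0
Quantity supplied at P* = 19:
Q* = (19 - 0)/3 = 19/3
PS = (1/2) * Q* * (P* - P_min)
PS = (1/2) * 19/3 * (19 - 0)
PS = (1/2) * 19/3 * 19 = 361/6

361/6


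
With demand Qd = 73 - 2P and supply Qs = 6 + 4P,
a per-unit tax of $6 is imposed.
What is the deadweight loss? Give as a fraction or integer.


Pre-tax equilibrium quantity: Q* = 152/3
Post-tax equilibrium quantity: Q_tax = 128/3
Reduction in quantity: Q* - Q_tax = 8
DWL = (1/2) * tax * (Q* - Q_tax)
DWL = (1/2) * 6 * 8 = 24

24


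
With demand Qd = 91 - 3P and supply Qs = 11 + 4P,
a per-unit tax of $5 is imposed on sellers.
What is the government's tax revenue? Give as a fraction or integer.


With tax on sellers, new supply: Qs' = 11 + 4(P - 5)
= 4P - 9
New equilibrium quantity:
Q_new = 337/7
Tax revenue = tax * Q_new = 5 * 337/7 = 1685/7

1685/7


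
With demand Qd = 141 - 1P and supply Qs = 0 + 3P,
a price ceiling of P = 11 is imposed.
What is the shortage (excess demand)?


At P = 11:
Qd = 141 - 1*11 = 130
Qs = 0 + 3*11 = 33
Shortage = Qd - Qs = 130 - 33 = 97

97


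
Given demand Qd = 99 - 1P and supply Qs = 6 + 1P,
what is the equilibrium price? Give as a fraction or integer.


At equilibrium, Qd = Qs.
99 - 1P = 6 + 1P
99 - 6 = 1P + 1P
93 = 2P
P* = 93/2 = 93/2

93/2


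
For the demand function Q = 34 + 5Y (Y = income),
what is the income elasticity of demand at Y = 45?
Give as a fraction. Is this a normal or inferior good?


dQ/dY = 5
At Y = 45: Q = 34 + 5*45 = 259
Ey = (dQ/dY)(Y/Q) = 5 * 45 / 259 = 225/259
Since Ey > 0, this is a normal good.

225/259 (normal good)


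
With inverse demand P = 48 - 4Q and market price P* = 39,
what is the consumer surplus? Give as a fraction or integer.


Maximum willingness to pay (at Q=0): P_max = 48
Quantity demanded at P* = 39:
Q* = (48 - 39)/4 = 9/4
CS = (1/2) * Q* * (P_max - P*)
CS = (1/2) * 9/4 * (48 - 39)
CS = (1/2) * 9/4 * 9 = 81/8

81/8


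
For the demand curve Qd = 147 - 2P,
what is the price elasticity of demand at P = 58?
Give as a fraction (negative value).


dQ/dP = -2
At P = 58: Q = 147 - 2*58 = 31
E = (dQ/dP)(P/Q) = (-2)(58/31) = -116/31

-116/31


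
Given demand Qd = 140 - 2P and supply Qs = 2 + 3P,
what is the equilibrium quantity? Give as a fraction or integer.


First find equilibrium price:
140 - 2P = 2 + 3P
P* = 138/5 = 138/5
Then substitute into demand:
Q* = 140 - 2 * 138/5 = 424/5

424/5


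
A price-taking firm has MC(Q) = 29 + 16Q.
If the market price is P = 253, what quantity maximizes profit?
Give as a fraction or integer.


In perfect competition, profit is maximized where P = MC.
253 = 29 + 16Q
224 = 16Q
Q* = 224/16 = 14

14


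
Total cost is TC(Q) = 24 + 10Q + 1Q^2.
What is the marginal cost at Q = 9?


MC = dTC/dQ = 10 + 2*1*Q
At Q = 9:
MC = 10 + 2*9
MC = 10 + 18 = 28

28


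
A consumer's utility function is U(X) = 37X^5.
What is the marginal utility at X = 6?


MU = dU/dX = 37*5*X^(5-1)
MU = 185*X^4
At X = 6:
MU = 185 * 6^4
MU = 185 * 1296 = 239760

239760


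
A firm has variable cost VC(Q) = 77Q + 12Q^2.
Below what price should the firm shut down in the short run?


AVC(Q) = VC(Q)/Q = 77 + 12Q
AVC is increasing in Q, so minimum AVC is at Q -> 0+.
Min AVC = 77
The firm should shut down if P < 77.

77


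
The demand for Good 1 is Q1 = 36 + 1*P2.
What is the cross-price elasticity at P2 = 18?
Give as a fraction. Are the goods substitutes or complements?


dQ1/dP2 = 1
At P2 = 18: Q1 = 36 + 1*18 = 54
Exy = (dQ1/dP2)(P2/Q1) = 1 * 18 / 54 = 1/3
Since Exy > 0, the goods are substitutes.

1/3 (substitutes)


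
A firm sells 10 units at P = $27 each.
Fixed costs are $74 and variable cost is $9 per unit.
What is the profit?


Total Revenue = P * Q = 27 * 10 = $270
Total Cost = FC + VC*Q = 74 + 9*10 = $164
Profit = TR - TC = 270 - 164 = $106

$106


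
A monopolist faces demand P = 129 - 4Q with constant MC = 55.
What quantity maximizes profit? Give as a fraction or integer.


TR = P*Q = (129 - 4Q)Q = 129Q - 4Q^2
MR = dTR/dQ = 129 - 8Q
Set MR = MC:
129 - 8Q = 55
74 = 8Q
Q* = 74/8 = 37/4

37/4


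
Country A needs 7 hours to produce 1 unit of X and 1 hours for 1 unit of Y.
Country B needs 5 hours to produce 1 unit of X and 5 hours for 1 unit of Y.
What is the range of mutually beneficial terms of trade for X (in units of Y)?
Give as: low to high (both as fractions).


Opportunity cost of X for Country A = hours_X / hours_Y = 7/1 = 7 units of Y
Opportunity cost of X for Country B = hours_X / hours_Y = 5/5 = 1 units of Y
Terms of trade must be between the two opportunity costs.
Range: 1 to 7

1 to 7


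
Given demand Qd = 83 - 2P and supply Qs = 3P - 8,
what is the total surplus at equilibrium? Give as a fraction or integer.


Find equilibrium: 83 - 2P = 3P - 8
83 + 8 = 5P
P* = 91/5 = 91/5
Q* = 3*91/5 - 8 = 233/5
Inverse demand: P = 83/2 - Q/2, so P_max = 83/2
Inverse supply: P = 8/3 + Q/3, so P_min = 8/3
CS = (1/2) * 233/5 * (83/2 - 91/5) = 54289/100
PS = (1/2) * 233/5 * (91/5 - 8/3) = 54289/150
TS = CS + PS = 54289/100 + 54289/150 = 54289/60

54289/60


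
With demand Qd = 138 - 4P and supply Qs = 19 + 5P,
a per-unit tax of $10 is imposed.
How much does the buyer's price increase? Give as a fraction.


With a per-unit tax, the buyer's price increase depends on relative slopes.
Supply slope: d = 5, Demand slope: b = 4
Buyer's price increase = d * tax / (b + d)
= 5 * 10 / (4 + 5)
= 50 / 9 = 50/9

50/9


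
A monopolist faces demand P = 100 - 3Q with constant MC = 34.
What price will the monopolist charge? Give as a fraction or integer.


MR = 100 - 6Q
Set MR = MC: 100 - 6Q = 34
Q* = 11
Substitute into demand:
P* = 100 - 3*11 = 67

67


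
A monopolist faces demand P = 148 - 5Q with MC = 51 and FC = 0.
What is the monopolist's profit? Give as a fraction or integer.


MR = MC: 148 - 10Q = 51
Q* = 97/10
P* = 148 - 5*97/10 = 199/2
Profit = (P* - MC)*Q* - FC
= (199/2 - 51)*97/10 - 0
= 97/2*97/10 - 0
= 9409/20 - 0 = 9409/20

9409/20


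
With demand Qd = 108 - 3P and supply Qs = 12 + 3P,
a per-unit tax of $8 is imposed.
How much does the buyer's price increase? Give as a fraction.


With a per-unit tax, the buyer's price increase depends on relative slopes.
Supply slope: d = 3, Demand slope: b = 3
Buyer's price increase = d * tax / (b + d)
= 3 * 8 / (3 + 3)
= 24 / 6 = 4

4


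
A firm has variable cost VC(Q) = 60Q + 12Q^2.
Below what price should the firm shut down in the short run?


AVC(Q) = VC(Q)/Q = 60 + 12Q
AVC is increasing in Q, so minimum AVC is at Q -> 0+.
Min AVC = 60
The firm should shut down if P < 60.

60


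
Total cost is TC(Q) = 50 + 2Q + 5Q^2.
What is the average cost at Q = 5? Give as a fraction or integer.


TC(5) = 50 + 2*5 + 5*5^2
TC(5) = 50 + 10 + 125 = 185
AC = TC/Q = 185/5 = 37

37


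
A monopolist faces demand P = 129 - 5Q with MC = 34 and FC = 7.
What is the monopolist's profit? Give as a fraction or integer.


MR = MC: 129 - 10Q = 34
Q* = 19/2
P* = 129 - 5*19/2 = 163/2
Profit = (P* - MC)*Q* - FC
= (163/2 - 34)*19/2 - 7
= 95/2*19/2 - 7
= 1805/4 - 7 = 1777/4

1777/4


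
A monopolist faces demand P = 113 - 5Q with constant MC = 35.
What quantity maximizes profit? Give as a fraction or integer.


TR = P*Q = (113 - 5Q)Q = 113Q - 5Q^2
MR = dTR/dQ = 113 - 10Q
Set MR = MC:
113 - 10Q = 35
78 = 10Q
Q* = 78/10 = 39/5

39/5


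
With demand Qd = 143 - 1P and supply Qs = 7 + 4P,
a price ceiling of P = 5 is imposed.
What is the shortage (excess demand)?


At P = 5:
Qd = 143 - 1*5 = 138
Qs = 7 + 4*5 = 27
Shortage = Qd - Qs = 138 - 27 = 111

111


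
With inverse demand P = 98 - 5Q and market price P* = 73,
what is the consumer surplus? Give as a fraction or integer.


Maximum willingness to pay (at Q=0): P_max = 98
Quantity demanded at P* = 73:
Q* = (98 - 73)/5 = 5
CS = (1/2) * Q* * (P_max - P*)
CS = (1/2) * 5 * (98 - 73)
CS = (1/2) * 5 * 25 = 125/2

125/2


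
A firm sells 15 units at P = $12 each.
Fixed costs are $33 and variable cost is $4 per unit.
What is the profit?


Total Revenue = P * Q = 12 * 15 = $180
Total Cost = FC + VC*Q = 33 + 4*15 = $93
Profit = TR - TC = 180 - 93 = $87

$87


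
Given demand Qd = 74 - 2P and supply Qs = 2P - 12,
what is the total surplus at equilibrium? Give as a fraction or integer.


Find equilibrium: 74 - 2P = 2P - 12
74 + 12 = 4P
P* = 86/4 = 43/2
Q* = 2*43/2 - 12 = 31
Inverse demand: P = 37 - Q/2, so P_max = 37
Inverse supply: P = 6 + Q/2, so P_min = 6
CS = (1/2) * 31 * (37 - 43/2) = 961/4
PS = (1/2) * 31 * (43/2 - 6) = 961/4
TS = CS + PS = 961/4 + 961/4 = 961/2

961/2


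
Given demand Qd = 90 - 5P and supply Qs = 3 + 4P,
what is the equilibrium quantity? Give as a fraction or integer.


First find equilibrium price:
90 - 5P = 3 + 4P
P* = 87/9 = 29/3
Then substitute into demand:
Q* = 90 - 5 * 29/3 = 125/3

125/3


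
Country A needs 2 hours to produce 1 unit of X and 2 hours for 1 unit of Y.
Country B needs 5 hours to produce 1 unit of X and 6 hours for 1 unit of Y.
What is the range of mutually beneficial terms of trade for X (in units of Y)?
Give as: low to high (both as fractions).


Opportunity cost of X for Country A = hours_X / hours_Y = 2/2 = 1 units of Y
Opportunity cost of X for Country B = hours_X / hours_Y = 5/6 = 5/6 units of Y
Terms of trade must be between the two opportunity costs.
Range: 5/6 to 1

5/6 to 1


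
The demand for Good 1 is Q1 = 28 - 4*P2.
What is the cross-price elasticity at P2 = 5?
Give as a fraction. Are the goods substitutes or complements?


dQ1/dP2 = -4
At P2 = 5: Q1 = 28 - 4*5 = 8
Exy = (dQ1/dP2)(P2/Q1) = -4 * 5 / 8 = -5/2
Since Exy < 0, the goods are complements.

-5/2 (complements)


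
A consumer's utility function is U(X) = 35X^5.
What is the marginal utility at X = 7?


MU = dU/dX = 35*5*X^(5-1)
MU = 175*X^4
At X = 7:
MU = 175 * 7^4
MU = 175 * 2401 = 420175

420175


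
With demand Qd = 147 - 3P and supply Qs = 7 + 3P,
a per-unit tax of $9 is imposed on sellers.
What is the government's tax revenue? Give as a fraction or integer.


With tax on sellers, new supply: Qs' = 7 + 3(P - 9)
= 3P - 20
New equilibrium quantity:
Q_new = 127/2
Tax revenue = tax * Q_new = 9 * 127/2 = 1143/2

1143/2


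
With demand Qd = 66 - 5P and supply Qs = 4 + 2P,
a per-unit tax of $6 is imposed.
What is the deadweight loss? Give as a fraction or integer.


Pre-tax equilibrium quantity: Q* = 152/7
Post-tax equilibrium quantity: Q_tax = 92/7
Reduction in quantity: Q* - Q_tax = 60/7
DWL = (1/2) * tax * (Q* - Q_tax)
DWL = (1/2) * 6 * 60/7 = 180/7

180/7


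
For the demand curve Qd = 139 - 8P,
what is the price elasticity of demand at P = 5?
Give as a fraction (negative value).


dQ/dP = -8
At P = 5: Q = 139 - 8*5 = 99
E = (dQ/dP)(P/Q) = (-8)(5/99) = -40/99

-40/99


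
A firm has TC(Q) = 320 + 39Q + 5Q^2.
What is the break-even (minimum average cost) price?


AC(Q) = 320/Q + 39 + 5Q
To minimize: dAC/dQ = -320/Q^2 + 5 = 0
Q^2 = 320/5 = 64
Q* = 8
Min AC = 320/8 + 39 + 5*8
Min AC = 40 + 39 + 40 = 119

119


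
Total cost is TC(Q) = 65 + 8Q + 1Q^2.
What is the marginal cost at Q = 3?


MC = dTC/dQ = 8 + 2*1*Q
At Q = 3:
MC = 8 + 2*3
MC = 8 + 6 = 14

14


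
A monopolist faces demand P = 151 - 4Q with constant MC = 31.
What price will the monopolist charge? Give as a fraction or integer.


MR = 151 - 8Q
Set MR = MC: 151 - 8Q = 31
Q* = 15
Substitute into demand:
P* = 151 - 4*15 = 91

91


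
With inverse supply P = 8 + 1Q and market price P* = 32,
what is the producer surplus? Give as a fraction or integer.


Minimum supply price (at Q=0): P_min = 8
Quantity supplied at P* = 32:
Q* = (32 - 8)/1 = 24
PS = (1/2) * Q* * (P* - P_min)
PS = (1/2) * 24 * (32 - 8)
PS = (1/2) * 24 * 24 = 288

288


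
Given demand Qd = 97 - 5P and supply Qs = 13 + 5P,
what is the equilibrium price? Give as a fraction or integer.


At equilibrium, Qd = Qs.
97 - 5P = 13 + 5P
97 - 13 = 5P + 5P
84 = 10P
P* = 84/10 = 42/5

42/5


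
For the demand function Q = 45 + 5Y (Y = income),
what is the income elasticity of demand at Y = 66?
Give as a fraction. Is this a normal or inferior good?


dQ/dY = 5
At Y = 66: Q = 45 + 5*66 = 375
Ey = (dQ/dY)(Y/Q) = 5 * 66 / 375 = 22/25
Since Ey > 0, this is a normal good.

22/25 (normal good)


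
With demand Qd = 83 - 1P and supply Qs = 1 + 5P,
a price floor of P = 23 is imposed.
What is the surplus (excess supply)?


At P = 23:
Qd = 83 - 1*23 = 60
Qs = 1 + 5*23 = 116
Surplus = Qs - Qd = 116 - 60 = 56

56


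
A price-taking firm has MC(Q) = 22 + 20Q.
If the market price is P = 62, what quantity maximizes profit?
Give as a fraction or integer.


In perfect competition, profit is maximized where P = MC.
62 = 22 + 20Q
40 = 20Q
Q* = 40/20 = 2

2


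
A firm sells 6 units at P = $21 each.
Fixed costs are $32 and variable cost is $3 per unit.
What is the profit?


Total Revenue = P * Q = 21 * 6 = $126
Total Cost = FC + VC*Q = 32 + 3*6 = $50
Profit = TR - TC = 126 - 50 = $76

$76


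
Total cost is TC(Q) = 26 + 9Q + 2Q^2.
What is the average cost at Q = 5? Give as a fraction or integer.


TC(5) = 26 + 9*5 + 2*5^2
TC(5) = 26 + 45 + 50 = 121
AC = TC/Q = 121/5 = 121/5

121/5


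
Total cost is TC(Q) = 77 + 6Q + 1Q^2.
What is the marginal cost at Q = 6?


MC = dTC/dQ = 6 + 2*1*Q
At Q = 6:
MC = 6 + 2*6
MC = 6 + 12 = 18

18


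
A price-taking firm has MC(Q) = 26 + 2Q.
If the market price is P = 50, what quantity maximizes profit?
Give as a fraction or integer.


In perfect competition, profit is maximized where P = MC.
50 = 26 + 2Q
24 = 2Q
Q* = 24/2 = 12

12


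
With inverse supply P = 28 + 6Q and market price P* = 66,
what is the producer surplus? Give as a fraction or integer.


Minimum supply price (at Q=0): P_min = 28
Quantity supplied at P* = 66:
Q* = (66 - 28)/6 = 19/3
PS = (1/2) * Q* * (P* - P_min)
PS = (1/2) * 19/3 * (66 - 28)
PS = (1/2) * 19/3 * 38 = 361/3

361/3


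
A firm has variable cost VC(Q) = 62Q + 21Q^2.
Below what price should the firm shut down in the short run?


AVC(Q) = VC(Q)/Q = 62 + 21Q
AVC is increasing in Q, so minimum AVC is at Q -> 0+.
Min AVC = 62
The firm should shut down if P < 62.

62


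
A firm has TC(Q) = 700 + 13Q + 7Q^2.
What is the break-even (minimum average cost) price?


AC(Q) = 700/Q + 13 + 7Q
To minimize: dAC/dQ = -700/Q^2 + 7 = 0
Q^2 = 700/7 = 100
Q* = 10
Min AC = 700/10 + 13 + 7*10
Min AC = 70 + 13 + 70 = 153

153


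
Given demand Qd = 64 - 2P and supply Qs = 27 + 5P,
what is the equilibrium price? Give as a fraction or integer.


At equilibrium, Qd = Qs.
64 - 2P = 27 + 5P
64 - 27 = 2P + 5P
37 = 7P
P* = 37/7 = 37/7

37/7


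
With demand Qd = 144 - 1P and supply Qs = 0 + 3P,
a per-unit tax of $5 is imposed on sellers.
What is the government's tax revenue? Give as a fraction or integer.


With tax on sellers, new supply: Qs' = 0 + 3(P - 5)
= 3P - 15
New equilibrium quantity:
Q_new = 417/4
Tax revenue = tax * Q_new = 5 * 417/4 = 2085/4

2085/4


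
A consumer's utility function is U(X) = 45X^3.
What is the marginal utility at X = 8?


MU = dU/dX = 45*3*X^(3-1)
MU = 135*X^2
At X = 8:
MU = 135 * 8^2
MU = 135 * 64 = 8640

8640


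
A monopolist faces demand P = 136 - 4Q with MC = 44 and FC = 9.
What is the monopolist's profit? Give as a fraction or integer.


MR = MC: 136 - 8Q = 44
Q* = 23/2
P* = 136 - 4*23/2 = 90
Profit = (P* - MC)*Q* - FC
= (90 - 44)*23/2 - 9
= 46*23/2 - 9
= 529 - 9 = 520

520


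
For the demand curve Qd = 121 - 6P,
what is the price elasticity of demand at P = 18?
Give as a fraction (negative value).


dQ/dP = -6
At P = 18: Q = 121 - 6*18 = 13
E = (dQ/dP)(P/Q) = (-6)(18/13) = -108/13

-108/13


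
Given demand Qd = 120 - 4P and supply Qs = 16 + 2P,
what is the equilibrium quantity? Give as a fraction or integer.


First find equilibrium price:
120 - 4P = 16 + 2P
P* = 104/6 = 52/3
Then substitute into demand:
Q* = 120 - 4 * 52/3 = 152/3

152/3


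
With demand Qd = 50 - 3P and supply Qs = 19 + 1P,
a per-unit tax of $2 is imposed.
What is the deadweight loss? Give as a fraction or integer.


Pre-tax equilibrium quantity: Q* = 107/4
Post-tax equilibrium quantity: Q_tax = 101/4
Reduction in quantity: Q* - Q_tax = 3/2
DWL = (1/2) * tax * (Q* - Q_tax)
DWL = (1/2) * 2 * 3/2 = 3/2

3/2


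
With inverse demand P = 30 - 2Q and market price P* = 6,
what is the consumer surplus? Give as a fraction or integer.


Maximum willingness to pay (at Q=0): P_max = 30
Quantity demanded at P* = 6:
Q* = (30 - 6)/2 = 12
CS = (1/2) * Q* * (P_max - P*)
CS = (1/2) * 12 * (30 - 6)
CS = (1/2) * 12 * 24 = 144

144


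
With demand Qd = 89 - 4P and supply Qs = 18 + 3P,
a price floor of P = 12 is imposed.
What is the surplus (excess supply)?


At P = 12:
Qd = 89 - 4*12 = 41
Qs = 18 + 3*12 = 54
Surplus = Qs - Qd = 54 - 41 = 13

13


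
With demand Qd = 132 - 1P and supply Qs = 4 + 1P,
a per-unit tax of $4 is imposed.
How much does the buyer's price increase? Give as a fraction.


With a per-unit tax, the buyer's price increase depends on relative slopes.
Supply slope: d = 1, Demand slope: b = 1
Buyer's price increase = d * tax / (b + d)
= 1 * 4 / (1 + 1)
= 4 / 2 = 2

2


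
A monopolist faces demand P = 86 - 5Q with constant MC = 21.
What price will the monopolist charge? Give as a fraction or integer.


MR = 86 - 10Q
Set MR = MC: 86 - 10Q = 21
Q* = 13/2
Substitute into demand:
P* = 86 - 5*13/2 = 107/2

107/2


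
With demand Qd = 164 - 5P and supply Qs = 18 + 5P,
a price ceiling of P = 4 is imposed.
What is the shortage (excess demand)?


At P = 4:
Qd = 164 - 5*4 = 144
Qs = 18 + 5*4 = 38
Shortage = Qd - Qs = 144 - 38 = 106

106


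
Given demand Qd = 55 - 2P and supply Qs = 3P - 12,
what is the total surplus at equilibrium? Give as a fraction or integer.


Find equilibrium: 55 - 2P = 3P - 12
55 + 12 = 5P
P* = 67/5 = 67/5
Q* = 3*67/5 - 12 = 141/5
Inverse demand: P = 55/2 - Q/2, so P_max = 55/2
Inverse supply: P = 4 + Q/3, so P_min = 4
CS = (1/2) * 141/5 * (55/2 - 67/5) = 19881/100
PS = (1/2) * 141/5 * (67/5 - 4) = 6627/50
TS = CS + PS = 19881/100 + 6627/50 = 6627/20

6627/20


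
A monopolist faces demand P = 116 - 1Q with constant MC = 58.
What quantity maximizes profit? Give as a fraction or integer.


TR = P*Q = (116 - 1Q)Q = 116Q - 1Q^2
MR = dTR/dQ = 116 - 2Q
Set MR = MC:
116 - 2Q = 58
58 = 2Q
Q* = 58/2 = 29

29


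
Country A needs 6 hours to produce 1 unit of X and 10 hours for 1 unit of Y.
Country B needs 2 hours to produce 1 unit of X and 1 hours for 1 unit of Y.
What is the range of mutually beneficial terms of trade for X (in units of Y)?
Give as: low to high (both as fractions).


Opportunity cost of X for Country A = hours_X / hours_Y = 6/10 = 3/5 units of Y
Opportunity cost of X for Country B = hours_X / hours_Y = 2/1 = 2 units of Y
Terms of trade must be between the two opportunity costs.
Range: 3/5 to 2

3/5 to 2


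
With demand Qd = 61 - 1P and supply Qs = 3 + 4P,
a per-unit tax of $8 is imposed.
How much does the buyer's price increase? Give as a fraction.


With a per-unit tax, the buyer's price increase depends on relative slopes.
Supply slope: d = 4, Demand slope: b = 1
Buyer's price increase = d * tax / (b + d)
= 4 * 8 / (1 + 4)
= 32 / 5 = 32/5

32/5


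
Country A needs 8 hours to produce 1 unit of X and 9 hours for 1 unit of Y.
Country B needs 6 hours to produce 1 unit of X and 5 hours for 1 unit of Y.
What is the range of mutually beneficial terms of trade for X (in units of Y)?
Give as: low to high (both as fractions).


Opportunity cost of X for Country A = hours_X / hours_Y = 8/9 = 8/9 units of Y
Opportunity cost of X for Country B = hours_X / hours_Y = 6/5 = 6/5 units of Y
Terms of trade must be between the two opportunity costs.
Range: 8/9 to 6/5

8/9 to 6/5


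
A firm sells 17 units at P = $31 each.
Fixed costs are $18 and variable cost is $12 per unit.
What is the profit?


Total Revenue = P * Q = 31 * 17 = $527
Total Cost = FC + VC*Q = 18 + 12*17 = $222
Profit = TR - TC = 527 - 222 = $305

$305


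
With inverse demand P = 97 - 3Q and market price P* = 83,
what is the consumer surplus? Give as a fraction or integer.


Maximum willingness to pay (at Q=0): P_max = 97
Quantity demanded at P* = 83:
Q* = (97 - 83)/3 = 14/3
CS = (1/2) * Q* * (P_max - P*)
CS = (1/2) * 14/3 * (97 - 83)
CS = (1/2) * 14/3 * 14 = 98/3

98/3


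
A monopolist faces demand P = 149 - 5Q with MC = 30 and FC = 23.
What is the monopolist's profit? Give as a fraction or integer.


MR = MC: 149 - 10Q = 30
Q* = 119/10
P* = 149 - 5*119/10 = 179/2
Profit = (P* - MC)*Q* - FC
= (179/2 - 30)*119/10 - 23
= 119/2*119/10 - 23
= 14161/20 - 23 = 13701/20

13701/20


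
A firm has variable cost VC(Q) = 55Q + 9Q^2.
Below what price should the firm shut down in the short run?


AVC(Q) = VC(Q)/Q = 55 + 9Q
AVC is increasing in Q, so minimum AVC is at Q -> 0+.
Min AVC = 55
The firm should shut down if P < 55.

55


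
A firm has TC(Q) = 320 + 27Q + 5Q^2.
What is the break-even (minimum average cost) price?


AC(Q) = 320/Q + 27 + 5Q
To minimize: dAC/dQ = -320/Q^2 + 5 = 0
Q^2 = 320/5 = 64
Q* = 8
Min AC = 320/8 + 27 + 5*8
Min AC = 40 + 27 + 40 = 107

107


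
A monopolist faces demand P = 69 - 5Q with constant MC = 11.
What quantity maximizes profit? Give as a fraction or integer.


TR = P*Q = (69 - 5Q)Q = 69Q - 5Q^2
MR = dTR/dQ = 69 - 10Q
Set MR = MC:
69 - 10Q = 11
58 = 10Q
Q* = 58/10 = 29/5

29/5


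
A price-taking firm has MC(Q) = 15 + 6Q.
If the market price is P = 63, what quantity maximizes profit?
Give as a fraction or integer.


In perfect competition, profit is maximized where P = MC.
63 = 15 + 6Q
48 = 6Q
Q* = 48/6 = 8

8


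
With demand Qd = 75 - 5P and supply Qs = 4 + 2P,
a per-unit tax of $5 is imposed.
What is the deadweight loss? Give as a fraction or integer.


Pre-tax equilibrium quantity: Q* = 170/7
Post-tax equilibrium quantity: Q_tax = 120/7
Reduction in quantity: Q* - Q_tax = 50/7
DWL = (1/2) * tax * (Q* - Q_tax)
DWL = (1/2) * 5 * 50/7 = 125/7

125/7


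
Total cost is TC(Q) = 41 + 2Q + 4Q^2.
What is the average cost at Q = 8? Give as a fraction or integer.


TC(8) = 41 + 2*8 + 4*8^2
TC(8) = 41 + 16 + 256 = 313
AC = TC/Q = 313/8 = 313/8

313/8


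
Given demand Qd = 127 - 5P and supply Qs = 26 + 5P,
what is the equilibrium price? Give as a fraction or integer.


At equilibrium, Qd = Qs.
127 - 5P = 26 + 5P
127 - 26 = 5P + 5P
101 = 10P
P* = 101/10 = 101/10

101/10


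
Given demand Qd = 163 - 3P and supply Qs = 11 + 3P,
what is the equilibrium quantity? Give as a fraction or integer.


First find equilibrium price:
163 - 3P = 11 + 3P
P* = 152/6 = 76/3
Then substitute into demand:
Q* = 163 - 3 * 76/3 = 87

87


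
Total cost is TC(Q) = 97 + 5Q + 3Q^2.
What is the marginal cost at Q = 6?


MC = dTC/dQ = 5 + 2*3*Q
At Q = 6:
MC = 5 + 6*6
MC = 5 + 36 = 41

41


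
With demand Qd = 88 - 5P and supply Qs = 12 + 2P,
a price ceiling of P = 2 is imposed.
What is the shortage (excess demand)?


At P = 2:
Qd = 88 - 5*2 = 78
Qs = 12 + 2*2 = 16
Shortage = Qd - Qs = 78 - 16 = 62

62


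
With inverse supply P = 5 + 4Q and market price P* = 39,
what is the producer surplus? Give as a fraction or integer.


Minimum supply price (at Q=0): P_min = 5
Quantity supplied at P* = 39:
Q* = (39 - 5)/4 = 17/2
PS = (1/2) * Q* * (P* - P_min)
PS = (1/2) * 17/2 * (39 - 5)
PS = (1/2) * 17/2 * 34 = 289/2

289/2


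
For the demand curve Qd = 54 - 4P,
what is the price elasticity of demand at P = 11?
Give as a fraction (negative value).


dQ/dP = -4
At P = 11: Q = 54 - 4*11 = 10
E = (dQ/dP)(P/Q) = (-4)(11/10) = -22/5

-22/5


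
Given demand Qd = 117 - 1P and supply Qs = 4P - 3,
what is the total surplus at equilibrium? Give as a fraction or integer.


Find equilibrium: 117 - 1P = 4P - 3
117 + 3 = 5P
P* = 120/5 = 24
Q* = 4*24 - 3 = 93
Inverse demand: P = 117 - Q/1, so P_max = 117
Inverse supply: P = 3/4 + Q/4, so P_min = 3/4
CS = (1/2) * 93 * (117 - 24) = 8649/2
PS = (1/2) * 93 * (24 - 3/4) = 8649/8
TS = CS + PS = 8649/2 + 8649/8 = 43245/8

43245/8


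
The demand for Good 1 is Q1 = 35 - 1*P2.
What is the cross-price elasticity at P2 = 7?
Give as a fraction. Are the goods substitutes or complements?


dQ1/dP2 = -1
At P2 = 7: Q1 = 35 - 1*7 = 28
Exy = (dQ1/dP2)(P2/Q1) = -1 * 7 / 28 = -1/4
Since Exy < 0, the goods are complements.

-1/4 (complements)


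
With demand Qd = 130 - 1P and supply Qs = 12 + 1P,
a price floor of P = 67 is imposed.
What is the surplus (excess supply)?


At P = 67:
Qd = 130 - 1*67 = 63
Qs = 12 + 1*67 = 79
Surplus = Qs - Qd = 79 - 63 = 16

16


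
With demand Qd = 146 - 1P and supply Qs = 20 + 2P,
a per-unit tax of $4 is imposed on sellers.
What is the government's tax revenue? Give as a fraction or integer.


With tax on sellers, new supply: Qs' = 20 + 2(P - 4)
= 12 + 2P
New equilibrium quantity:
Q_new = 304/3
Tax revenue = tax * Q_new = 4 * 304/3 = 1216/3

1216/3


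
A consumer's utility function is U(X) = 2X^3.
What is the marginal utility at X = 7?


MU = dU/dX = 2*3*X^(3-1)
MU = 6*X^2
At X = 7:
MU = 6 * 7^2
MU = 6 * 49 = 294

294


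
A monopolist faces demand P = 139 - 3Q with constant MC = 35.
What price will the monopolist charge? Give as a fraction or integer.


MR = 139 - 6Q
Set MR = MC: 139 - 6Q = 35
Q* = 52/3
Substitute into demand:
P* = 139 - 3*52/3 = 87

87


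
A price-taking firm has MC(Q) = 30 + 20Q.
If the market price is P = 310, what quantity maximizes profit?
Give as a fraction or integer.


In perfect competition, profit is maximized where P = MC.
310 = 30 + 20Q
280 = 20Q
Q* = 280/20 = 14

14


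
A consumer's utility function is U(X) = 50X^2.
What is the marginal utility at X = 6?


MU = dU/dX = 50*2*X^(2-1)
MU = 100*X^1
At X = 6:
MU = 100 * 6^1
MU = 100 * 6 = 600

600


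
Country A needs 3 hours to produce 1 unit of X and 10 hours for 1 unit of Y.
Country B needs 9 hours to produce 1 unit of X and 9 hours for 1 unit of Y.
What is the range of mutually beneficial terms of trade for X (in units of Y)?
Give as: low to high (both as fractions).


Opportunity cost of X for Country A = hours_X / hours_Y = 3/10 = 3/10 units of Y
Opportunity cost of X for Country B = hours_X / hours_Y = 9/9 = 1 units of Y
Terms of trade must be between the two opportunity costs.
Range: 3/10 to 1

3/10 to 1


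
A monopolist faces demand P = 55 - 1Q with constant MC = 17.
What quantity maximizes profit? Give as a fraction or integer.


TR = P*Q = (55 - 1Q)Q = 55Q - 1Q^2
MR = dTR/dQ = 55 - 2Q
Set MR = MC:
55 - 2Q = 17
38 = 2Q
Q* = 38/2 = 19

19


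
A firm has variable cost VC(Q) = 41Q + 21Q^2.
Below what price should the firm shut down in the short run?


AVC(Q) = VC(Q)/Q = 41 + 21Q
AVC is increasing in Q, so minimum AVC is at Q -> 0+.
Min AVC = 41
The firm should shut down if P < 41.

41


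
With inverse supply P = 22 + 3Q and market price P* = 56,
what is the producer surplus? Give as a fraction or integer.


Minimum supply price (at Q=0): P_min = 22
Quantity supplied at P* = 56:
Q* = (56 - 22)/3 = 34/3
PS = (1/2) * Q* * (P* - P_min)
PS = (1/2) * 34/3 * (56 - 22)
PS = (1/2) * 34/3 * 34 = 578/3

578/3


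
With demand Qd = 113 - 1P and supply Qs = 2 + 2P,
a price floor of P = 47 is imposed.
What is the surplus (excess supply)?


At P = 47:
Qd = 113 - 1*47 = 66
Qs = 2 + 2*47 = 96
Surplus = Qs - Qd = 96 - 66 = 30

30


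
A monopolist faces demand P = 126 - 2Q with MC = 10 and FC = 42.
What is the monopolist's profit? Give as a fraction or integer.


MR = MC: 126 - 4Q = 10
Q* = 29
P* = 126 - 2*29 = 68
Profit = (P* - MC)*Q* - FC
= (68 - 10)*29 - 42
= 58*29 - 42
= 1682 - 42 = 1640

1640


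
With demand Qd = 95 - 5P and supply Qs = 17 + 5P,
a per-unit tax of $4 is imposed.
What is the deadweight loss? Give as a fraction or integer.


Pre-tax equilibrium quantity: Q* = 56
Post-tax equilibrium quantity: Q_tax = 46
Reduction in quantity: Q* - Q_tax = 10
DWL = (1/2) * tax * (Q* - Q_tax)
DWL = (1/2) * 4 * 10 = 20

20


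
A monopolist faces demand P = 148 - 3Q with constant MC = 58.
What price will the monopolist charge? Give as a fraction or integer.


MR = 148 - 6Q
Set MR = MC: 148 - 6Q = 58
Q* = 15
Substitute into demand:
P* = 148 - 3*15 = 103

103


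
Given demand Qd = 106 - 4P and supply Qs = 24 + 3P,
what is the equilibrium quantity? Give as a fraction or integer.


First find equilibrium price:
106 - 4P = 24 + 3P
P* = 82/7 = 82/7
Then substitute into demand:
Q* = 106 - 4 * 82/7 = 414/7

414/7


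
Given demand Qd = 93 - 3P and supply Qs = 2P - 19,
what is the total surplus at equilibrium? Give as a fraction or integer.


Find equilibrium: 93 - 3P = 2P - 19
93 + 19 = 5P
P* = 112/5 = 112/5
Q* = 2*112/5 - 19 = 129/5
Inverse demand: P = 31 - Q/3, so P_max = 31
Inverse supply: P = 19/2 + Q/2, so P_min = 19/2
CS = (1/2) * 129/5 * (31 - 112/5) = 5547/50
PS = (1/2) * 129/5 * (112/5 - 19/2) = 16641/100
TS = CS + PS = 5547/50 + 16641/100 = 5547/20

5547/20


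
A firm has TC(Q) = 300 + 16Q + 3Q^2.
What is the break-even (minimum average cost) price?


AC(Q) = 300/Q + 16 + 3Q
To minimize: dAC/dQ = -300/Q^2 + 3 = 0
Q^2 = 300/3 = 100
Q* = 10
Min AC = 300/10 + 16 + 3*10
Min AC = 30 + 16 + 30 = 76

76


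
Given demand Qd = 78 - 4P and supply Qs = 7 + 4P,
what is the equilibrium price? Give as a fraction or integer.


At equilibrium, Qd = Qs.
78 - 4P = 7 + 4P
78 - 7 = 4P + 4P
71 = 8P
P* = 71/8 = 71/8

71/8


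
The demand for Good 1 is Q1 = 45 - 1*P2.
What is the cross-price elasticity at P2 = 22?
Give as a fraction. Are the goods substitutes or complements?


dQ1/dP2 = -1
At P2 = 22: Q1 = 45 - 1*22 = 23
Exy = (dQ1/dP2)(P2/Q1) = -1 * 22 / 23 = -22/23
Since Exy < 0, the goods are complements.

-22/23 (complements)


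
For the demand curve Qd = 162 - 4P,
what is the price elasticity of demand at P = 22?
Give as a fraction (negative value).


dQ/dP = -4
At P = 22: Q = 162 - 4*22 = 74
E = (dQ/dP)(P/Q) = (-4)(22/74) = -44/37

-44/37


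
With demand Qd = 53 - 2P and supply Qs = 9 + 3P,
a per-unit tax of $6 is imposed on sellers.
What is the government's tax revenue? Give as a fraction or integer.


With tax on sellers, new supply: Qs' = 9 + 3(P - 6)
= 3P - 9
New equilibrium quantity:
Q_new = 141/5
Tax revenue = tax * Q_new = 6 * 141/5 = 846/5

846/5


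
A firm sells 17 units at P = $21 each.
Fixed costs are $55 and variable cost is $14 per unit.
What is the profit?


Total Revenue = P * Q = 21 * 17 = $357
Total Cost = FC + VC*Q = 55 + 14*17 = $293
Profit = TR - TC = 357 - 293 = $64

$64


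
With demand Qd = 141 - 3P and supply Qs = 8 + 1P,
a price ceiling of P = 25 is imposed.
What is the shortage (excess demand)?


At P = 25:
Qd = 141 - 3*25 = 66
Qs = 8 + 1*25 = 33
Shortage = Qd - Qs = 66 - 33 = 33

33


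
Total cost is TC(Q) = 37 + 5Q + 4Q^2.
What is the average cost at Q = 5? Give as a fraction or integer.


TC(5) = 37 + 5*5 + 4*5^2
TC(5) = 37 + 25 + 100 = 162
AC = TC/Q = 162/5 = 162/5

162/5


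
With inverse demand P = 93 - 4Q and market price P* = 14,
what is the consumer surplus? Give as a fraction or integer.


Maximum willingness to pay (at Q=0): P_max = 93
Quantity demanded at P* = 14:
Q* = (93 - 14)/4 = 79/4
CS = (1/2) * Q* * (P_max - P*)
CS = (1/2) * 79/4 * (93 - 14)
CS = (1/2) * 79/4 * 79 = 6241/8

6241/8


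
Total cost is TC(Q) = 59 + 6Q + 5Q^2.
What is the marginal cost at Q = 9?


MC = dTC/dQ = 6 + 2*5*Q
At Q = 9:
MC = 6 + 10*9
MC = 6 + 90 = 96

96


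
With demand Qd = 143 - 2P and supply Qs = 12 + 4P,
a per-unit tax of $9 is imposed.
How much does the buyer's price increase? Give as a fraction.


With a per-unit tax, the buyer's price increase depends on relative slopes.
Supply slope: d = 4, Demand slope: b = 2
Buyer's price increase = d * tax / (b + d)
= 4 * 9 / (2 + 4)
= 36 / 6 = 6

6


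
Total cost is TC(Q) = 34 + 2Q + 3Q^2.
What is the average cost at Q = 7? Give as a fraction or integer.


TC(7) = 34 + 2*7 + 3*7^2
TC(7) = 34 + 14 + 147 = 195
AC = TC/Q = 195/7 = 195/7

195/7


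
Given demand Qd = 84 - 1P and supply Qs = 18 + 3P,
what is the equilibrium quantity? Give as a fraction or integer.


First find equilibrium price:
84 - 1P = 18 + 3P
P* = 66/4 = 33/2
Then substitute into demand:
Q* = 84 - 1 * 33/2 = 135/2

135/2


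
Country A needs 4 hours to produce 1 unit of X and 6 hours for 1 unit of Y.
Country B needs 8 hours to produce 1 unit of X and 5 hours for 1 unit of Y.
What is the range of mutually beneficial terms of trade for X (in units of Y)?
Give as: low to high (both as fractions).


Opportunity cost of X for Country A = hours_X / hours_Y = 4/6 = 2/3 units of Y
Opportunity cost of X for Country B = hours_X / hours_Y = 8/5 = 8/5 units of Y
Terms of trade must be between the two opportunity costs.
Range: 2/3 to 8/5

2/3 to 8/5


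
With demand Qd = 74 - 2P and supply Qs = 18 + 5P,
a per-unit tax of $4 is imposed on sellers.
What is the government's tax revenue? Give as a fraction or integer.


With tax on sellers, new supply: Qs' = 18 + 5(P - 4)
= 5P - 2
New equilibrium quantity:
Q_new = 366/7
Tax revenue = tax * Q_new = 4 * 366/7 = 1464/7

1464/7


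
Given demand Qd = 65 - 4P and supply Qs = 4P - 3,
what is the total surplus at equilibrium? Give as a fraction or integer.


Find equilibrium: 65 - 4P = 4P - 3
65 + 3 = 8P
P* = 68/8 = 17/2
Q* = 4*17/2 - 3 = 31
Inverse demand: P = 65/4 - Q/4, so P_max = 65/4
Inverse supply: P = 3/4 + Q/4, so P_min = 3/4
CS = (1/2) * 31 * (65/4 - 17/2) = 961/8
PS = (1/2) * 31 * (17/2 - 3/4) = 961/8
TS = CS + PS = 961/8 + 961/8 = 961/4

961/4


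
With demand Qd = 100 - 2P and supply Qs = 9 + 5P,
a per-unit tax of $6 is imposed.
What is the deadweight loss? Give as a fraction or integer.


Pre-tax equilibrium quantity: Q* = 74
Post-tax equilibrium quantity: Q_tax = 458/7
Reduction in quantity: Q* - Q_tax = 60/7
DWL = (1/2) * tax * (Q* - Q_tax)
DWL = (1/2) * 6 * 60/7 = 180/7

180/7


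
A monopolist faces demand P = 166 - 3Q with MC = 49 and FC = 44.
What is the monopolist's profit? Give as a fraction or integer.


MR = MC: 166 - 6Q = 49
Q* = 39/2
P* = 166 - 3*39/2 = 215/2
Profit = (P* - MC)*Q* - FC
= (215/2 - 49)*39/2 - 44
= 117/2*39/2 - 44
= 4563/4 - 44 = 4387/4

4387/4


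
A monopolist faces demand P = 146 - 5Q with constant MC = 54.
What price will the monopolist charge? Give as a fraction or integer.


MR = 146 - 10Q
Set MR = MC: 146 - 10Q = 54
Q* = 46/5
Substitute into demand:
P* = 146 - 5*46/5 = 100

100


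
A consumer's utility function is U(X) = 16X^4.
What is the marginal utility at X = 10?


MU = dU/dX = 16*4*X^(4-1)
MU = 64*X^3
At X = 10:
MU = 64 * 10^3
MU = 64 * 1000 = 64000

64000


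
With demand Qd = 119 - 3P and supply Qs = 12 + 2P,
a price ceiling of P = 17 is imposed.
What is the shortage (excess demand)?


At P = 17:
Qd = 119 - 3*17 = 68
Qs = 12 + 2*17 = 46
Shortage = Qd - Qs = 68 - 46 = 22

22


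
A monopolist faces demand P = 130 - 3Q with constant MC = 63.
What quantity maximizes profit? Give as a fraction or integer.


TR = P*Q = (130 - 3Q)Q = 130Q - 3Q^2
MR = dTR/dQ = 130 - 6Q
Set MR = MC:
130 - 6Q = 63
67 = 6Q
Q* = 67/6 = 67/6

67/6


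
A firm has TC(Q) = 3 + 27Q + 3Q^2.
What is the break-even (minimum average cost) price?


AC(Q) = 3/Q + 27 + 3Q
To minimize: dAC/dQ = -3/Q^2 + 3 = 0
Q^2 = 3/3 = 1
Q* = 1
Min AC = 3/1 + 27 + 3*1
Min AC = 3 + 27 + 3 = 33

33


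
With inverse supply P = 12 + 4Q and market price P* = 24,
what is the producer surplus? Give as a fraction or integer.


Minimum supply price (at Q=0): P_min = 12
Quantity supplied at P* = 24:
Q* = (24 - 12)/4 = 3
PS = (1/2) * Q* * (P* - P_min)
PS = (1/2) * 3 * (24 - 12)
PS = (1/2) * 3 * 12 = 18

18


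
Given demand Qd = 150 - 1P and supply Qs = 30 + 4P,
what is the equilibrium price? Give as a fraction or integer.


At equilibrium, Qd = Qs.
150 - 1P = 30 + 4P
150 - 30 = 1P + 4P
120 = 5P
P* = 120/5 = 24

24


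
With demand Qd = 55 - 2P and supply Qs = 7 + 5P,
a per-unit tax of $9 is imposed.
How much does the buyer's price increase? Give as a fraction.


With a per-unit tax, the buyer's price increase depends on relative slopes.
Supply slope: d = 5, Demand slope: b = 2
Buyer's price increase = d * tax / (b + d)
= 5 * 9 / (2 + 5)
= 45 / 7 = 45/7

45/7


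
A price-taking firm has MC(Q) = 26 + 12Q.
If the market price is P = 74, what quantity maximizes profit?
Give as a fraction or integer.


In perfect competition, profit is maximized where P = MC.
74 = 26 + 12Q
48 = 12Q
Q* = 48/12 = 4

4


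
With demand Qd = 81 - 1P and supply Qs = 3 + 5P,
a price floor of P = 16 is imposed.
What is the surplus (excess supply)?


At P = 16:
Qd = 81 - 1*16 = 65
Qs = 3 + 5*16 = 83
Surplus = Qs - Qd = 83 - 65 = 18

18


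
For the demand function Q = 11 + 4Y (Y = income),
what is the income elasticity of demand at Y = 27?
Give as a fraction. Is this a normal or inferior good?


dQ/dY = 4
At Y = 27: Q = 11 + 4*27 = 119
Ey = (dQ/dY)(Y/Q) = 4 * 27 / 119 = 108/119
Since Ey > 0, this is a normal good.

108/119 (normal good)


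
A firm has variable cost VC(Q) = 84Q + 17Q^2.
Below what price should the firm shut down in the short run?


AVC(Q) = VC(Q)/Q = 84 + 17Q
AVC is increasing in Q, so minimum AVC is at Q -> 0+.
Min AVC = 84
The firm should shut down if P < 84.

84


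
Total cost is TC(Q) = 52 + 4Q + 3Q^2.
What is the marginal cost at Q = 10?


MC = dTC/dQ = 4 + 2*3*Q
At Q = 10:
MC = 4 + 6*10
MC = 4 + 60 = 64

64


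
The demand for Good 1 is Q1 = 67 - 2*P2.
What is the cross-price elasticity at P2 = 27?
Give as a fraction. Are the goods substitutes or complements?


dQ1/dP2 = -2
At P2 = 27: Q1 = 67 - 2*27 = 13
Exy = (dQ1/dP2)(P2/Q1) = -2 * 27 / 13 = -54/13
Since Exy < 0, the goods are complements.

-54/13 (complements)


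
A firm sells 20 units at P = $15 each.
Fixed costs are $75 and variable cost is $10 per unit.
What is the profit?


Total Revenue = P * Q = 15 * 20 = $300
Total Cost = FC + VC*Q = 75 + 10*20 = $275
Profit = TR - TC = 300 - 275 = $25

$25


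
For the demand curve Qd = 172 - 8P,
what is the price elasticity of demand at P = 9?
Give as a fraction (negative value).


dQ/dP = -8
At P = 9: Q = 172 - 8*9 = 100
E = (dQ/dP)(P/Q) = (-8)(9/100) = -18/25

-18/25


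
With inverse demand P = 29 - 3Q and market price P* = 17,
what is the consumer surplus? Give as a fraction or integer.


Maximum willingness to pay (at Q=0): P_max = 29
Quantity demanded at P* = 17:
Q* = (29 - 17)/3 = 4
CS = (1/2) * Q* * (P_max - P*)
CS = (1/2) * 4 * (29 - 17)
CS = (1/2) * 4 * 12 = 24

24


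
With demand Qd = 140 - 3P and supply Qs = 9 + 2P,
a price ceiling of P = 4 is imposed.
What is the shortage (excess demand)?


At P = 4:
Qd = 140 - 3*4 = 128
Qs = 9 + 2*4 = 17
Shortage = Qd - Qs = 128 - 17 = 111

111


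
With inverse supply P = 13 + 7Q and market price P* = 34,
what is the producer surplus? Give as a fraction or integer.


Minimum supply price (at Q=0): P_min = 13
Quantity supplied at P* = 34:
Q* = (34 - 13)/7 = 3
PS = (1/2) * Q* * (P* - P_min)
PS = (1/2) * 3 * (34 - 13)
PS = (1/2) * 3 * 21 = 63/2

63/2
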